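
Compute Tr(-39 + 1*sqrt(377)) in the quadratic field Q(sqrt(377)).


Tr(a + b*sqrt(d)) = (a + b*sqrt(d)) + (a - b*sqrt(d)) = 2a
= 2 * (-39)
= -78

-78


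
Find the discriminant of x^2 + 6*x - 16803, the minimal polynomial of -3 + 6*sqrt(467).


The element -3 + 6*sqrt(467) has minimal polynomial:
x^2 + 6*x - 16803
Discriminant = (6)^2 - 4*(-16803)
= 36 + 67212
= 67248

67248


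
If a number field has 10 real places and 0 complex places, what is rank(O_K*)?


By Dirichlet's unit theorem:
rank = r1 + r2 - 1
= 10 + 0 - 1
= 9

9


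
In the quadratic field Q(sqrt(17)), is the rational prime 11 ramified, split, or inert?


K = Q(sqrt(17)). Since d mod 4 = 1, disc(K) = 17.
Check p | disc: 17 mod 11 = 6.
p does not divide disc. Compute Legendre symbol (d/p):
6^((11-1)/2) mod 11 = -1
(d/p) = -1, so p is inert: (p) stays prime with e=1, f=2, g=1.
Therefore p is inert.

inert


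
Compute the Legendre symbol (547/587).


p = 587 is prime, so compute (547/587) with the reciprocity algorithm (Jacobi-symbol steps: pull out 2s via (2/n), flip via reciprocity, reduce):
  reciprocity: (547/587) -> -(587/547)
  reduce: (40/547)
  pull out 2: (2/547) = -1  (since 547 mod 8 = 3)
  pull out 2: (2/547) = -1  (since 547 mod 8 = 3)
  pull out 2: (2/547) = -1  (since 547 mod 8 = 3)
  reciprocity: (5/547) -> +(547/5)
  reduce: (2/5)
  pull out 2: (2/5) = -1  (since 5 mod 8 = 5)
  (1/5) = 1
Product of signs = -1
(547/587) = -1

-1


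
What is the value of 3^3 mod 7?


p = 7 is prime and the exponent is (p-1)/2 = 3, so by Euler's criterion 3^3 = (3/7) = +1 or -1 mod 7.
Compute by square-and-multiply:
  3 = 2 + 1 (binary 11)
  Repeated squaring mod 7: 3^1 = 3, 3^2 = 2
  3^3 = 3^2 * 3^1 = 2 * 3 mod 7
    2 * 3 = 6 = 6 mod 7
  3^3 = 6 mod 7
Result 6 = p - 1 = -1 mod 7: 3 is a quadratic non-residue mod 7. As a residue in [0, p-1] the value is 6.
3^3 mod 7 = 6

6


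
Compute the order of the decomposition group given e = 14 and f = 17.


|D_P| = e * f
= 14 * 17
= 238

238


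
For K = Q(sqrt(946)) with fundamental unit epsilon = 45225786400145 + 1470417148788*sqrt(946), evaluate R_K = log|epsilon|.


epsilon = 45225786400145 + 1470417148788*sqrt(946)
= 9.0452e+13
R = ln(9.0452e+13)
= 32.1358

32.1358


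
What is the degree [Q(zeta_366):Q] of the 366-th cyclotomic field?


The degree equals Euler's totient phi(366).
366 = 2 * 3 * 61
phi(366) = 120

120


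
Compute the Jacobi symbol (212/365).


Compute (212/365) via quadratic reciprocity:
  pull out 2: (2/365) = -1  (since 365 mod 8 = 5)
  pull out 2: (2/365) = -1  (since 365 mod 8 = 5)
  reciprocity: (53/365) -> +(365/53)
  reduce: (47/53)
  reciprocity: (47/53) -> +(53/47)
  reduce: (6/47)
  pull out 2: (2/47) = +1  (since 47 mod 8 = 7)
  reciprocity: (3/47) -> -(47/3)
  reduce: (2/3)
  pull out 2: (2/3) = -1  (since 3 mod 8 = 3)
  (1/3) = 1
Product of signs = 1

1


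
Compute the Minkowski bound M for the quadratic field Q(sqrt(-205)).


d = -205, d mod 4 = 3, so disc(K) = 4d = -820; |disc(K)| = 820
Imaginary quadratic field, so n = 2, s = r2 = 1, r1 = 0
M = (n!/n^n) * (4/pi)^s * sqrt(|disc(K)|) = (2!/2^2) * (4/pi)^1 * sqrt(820)
= 0.5 * 1.273240 * 28.635642
= 18.2300

18.2300


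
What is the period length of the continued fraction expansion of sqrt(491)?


Run the CF algorithm for sqrt(491).
a_0 = floor(sqrt(491)) = 22; set m_0=0, q_0=1.
Recurrence: m' = q*a - m,  q' = (d - m'^2)/q,  a' = floor((a_0 + m')/q').
  step 1: m=22, q=7, a=6
  step 2: m=20, q=13, a=3
  step 3: m=19, q=10, a=4
  step 4: m=21, q=5, a=8
  step 5: m=19, q=26, a=1
  step 6: m=7, q=17, a=1
  step 7: m=10, q=23, a=1
  step 8: m=13, q=14, a=2
  step 9: m=15, q=19, a=1
  step 10: m=4, q=25, a=1
  step 11: m=21, q=2, a=21
  step 12: m=21, q=25, a=1
  step 13: m=4, q=19, a=1
  step 14: m=15, q=14, a=2
  step 15: m=13, q=23, a=1
  step 16: m=10, q=17, a=1
  step 17: m=7, q=26, a=1
  step 18: m=19, q=5, a=8
  step 19: m=21, q=10, a=4
  step 20: m=19, q=13, a=3
  step 21: m=20, q=7, a=6
  step 22: m=22, q=1, a=44
a_22 = 2*a_0 = 44, so the period closes here.
sqrt(491) = [22; 6, 3, 4, 8, 1, 1, 1, 2, 1, 1, 21, 1, 1, 2, 1, 1, 1, 8, 4, 3, 6, 44]
Period length = 22

22


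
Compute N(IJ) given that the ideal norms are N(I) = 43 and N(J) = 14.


N(IJ) = N(I) * N(J)
= 43 * 14
= 602

602


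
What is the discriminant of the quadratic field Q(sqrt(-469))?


For K = Q(sqrt(d)) with d squarefree: disc(K) = d if d = 1 mod 4, and disc(K) = 4d if d = 2 or 3 mod 4.
Here d = -469, and d mod 4 = 3.
d = 3 mod 4, not 1 (O_K = Z[sqrt(d)]), so disc(K) = 4d = 4 * (-469) = -1876

-1876


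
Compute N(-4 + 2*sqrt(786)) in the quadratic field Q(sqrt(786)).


N(a + b*sqrt(d)) = a^2 - d*b^2
= (-4)^2 - (786)*(2)^2
= 16 - 3144
= -3128

-3128


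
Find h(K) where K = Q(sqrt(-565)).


K = Q(sqrt(-565)). d mod 4 = 3, so D = disc(K) = 4d = -2260
h(K) equals the number of primitive reduced positive-definite forms (a, b, c) = a*x^2 + b*x*y + c*y^2 with b^2 - 4ac = D,
where reduced means |b| <= a <= c, with b >= 0 whenever |b| = a or a = c, and primitive means gcd(a, b, c) = 1.
Reduced forces 3a^2 <= |D| = 2260, so 1 <= a <= 27; b must have the parity of D, and c = (b^2 - D)/(4a) must be an integer >= a.
Enumerate a = 1..27, b in [-a, a]:
  a=1: (1, 0, 565)  [1]
  a=2: (2, 2, 283)  [1]
  a=3..4: none
  a=5: (5, 0, 113)  [1]
  a=6: none
  a=7: (7, -6, 82), (7, 6, 82)  [2]
  a=8..9: none
  a=10: (10, 10, 59)  [1]
  a=11..13: none
  a=14: (14, -6, 41), (14, 6, 41)  [2]
  a=15..16: none
  a=17: (17, -16, 37), (17, 16, 37)  [2]
  a=18: none
  a=19: (19, -18, 34), (19, 18, 34)  [2]
  a=20..27: none
Total reduced forms: 1 + 1 + 1 + 2 + 1 + 2 + 2 + 2 = 12
h = 12

12


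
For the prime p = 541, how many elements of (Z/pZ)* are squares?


For prime p, the number of non-zero quadratic residues is (p-1)/2.
= (541-1)/2
= 270

270


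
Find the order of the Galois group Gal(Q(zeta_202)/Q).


|Gal(Q(zeta_202)/Q)| = phi(202)
= 100

100


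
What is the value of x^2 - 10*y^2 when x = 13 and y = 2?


x^2 - d*y^2
= 13^2 - 10*2^2
= 169 - 40
= 129

129


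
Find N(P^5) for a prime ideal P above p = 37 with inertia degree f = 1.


N(P^a) = p^(a*f)
= 37^(5*1)
= 37^5
= 69343957

69343957


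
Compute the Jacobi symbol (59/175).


Compute (59/175) via quadratic reciprocity:
  reciprocity: (59/175) -> -(175/59)
  reduce: (57/59)
  reciprocity: (57/59) -> +(59/57)
  reduce: (2/57)
  pull out 2: (2/57) = +1  (since 57 mod 8 = 1)
  (1/57) = 1
Product of signs = -1

-1


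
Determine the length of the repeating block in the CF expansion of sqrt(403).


Run the CF algorithm for sqrt(403).
a_0 = floor(sqrt(403)) = 20; set m_0=0, q_0=1.
Recurrence: m' = q*a - m,  q' = (d - m'^2)/q,  a' = floor((a_0 + m')/q').
  step 1: m=20, q=3, a=13
  step 2: m=19, q=14, a=2
  step 3: m=9, q=23, a=1
  step 4: m=14, q=9, a=3
  step 5: m=13, q=26, a=1
  step 6: m=13, q=9, a=3
  step 7: m=14, q=23, a=1
  step 8: m=9, q=14, a=2
  step 9: m=19, q=3, a=13
  step 10: m=20, q=1, a=40
a_10 = 2*a_0 = 40, so the period closes here.
sqrt(403) = [20; 13, 2, 1, 3, 1, 3, 1, 2, 13, 40]
Period length = 10

10


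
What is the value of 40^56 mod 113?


p = 113 is prime and the exponent is (p-1)/2 = 56, so by Euler's criterion 40^56 = (40/113) = +1 or -1 mod 113.
Compute by square-and-multiply:
  56 = 32 + 16 + 8 (binary 111000)
  Repeated squaring mod 113: 40^1 = 40, 40^2 = 18, 40^4 = 98, 40^8 = 112, 40^16 = 1, 40^32 = 1
  40^56 = 40^32 * 40^16 * 40^8 = 1 * 1 * 112 mod 113
    1 * 1 = 1 = 1 mod 113
    1 * 112 = 112 = 112 mod 113
  40^56 = 112 mod 113
Result 112 = p - 1 = -1 mod 113: 40 is a quadratic non-residue mod 113. As a residue in [0, p-1] the value is 112.
40^56 mod 113 = 112

112


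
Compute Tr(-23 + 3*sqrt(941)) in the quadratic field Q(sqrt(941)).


Tr(a + b*sqrt(d)) = (a + b*sqrt(d)) + (a - b*sqrt(d)) = 2a
= 2 * (-23)
= -46

-46


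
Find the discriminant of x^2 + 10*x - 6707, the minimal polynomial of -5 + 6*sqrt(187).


The element -5 + 6*sqrt(187) has minimal polynomial:
x^2 + 10*x - 6707
Discriminant = (10)^2 - 4*(-6707)
= 100 + 26828
= 26928

26928


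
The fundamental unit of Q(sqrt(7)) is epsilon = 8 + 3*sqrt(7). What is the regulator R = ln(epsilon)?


epsilon = 8 + 3*sqrt(7)
= 15.9373
R = ln(15.9373)
= 2.7687

2.7687


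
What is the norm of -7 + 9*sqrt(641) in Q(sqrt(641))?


N(a + b*sqrt(d)) = a^2 - d*b^2
= (-7)^2 - (641)*(9)^2
= 49 - 51921
= -51872

-51872


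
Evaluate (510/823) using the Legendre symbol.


p = 823 is prime, so compute (510/823) with the reciprocity algorithm (Jacobi-symbol steps: pull out 2s via (2/n), flip via reciprocity, reduce):
  pull out 2: (2/823) = +1  (since 823 mod 8 = 7)
  reciprocity: (255/823) -> -(823/255)
  reduce: (58/255)
  pull out 2: (2/255) = +1  (since 255 mod 8 = 7)
  reciprocity: (29/255) -> +(255/29)
  reduce: (23/29)
  reciprocity: (23/29) -> +(29/23)
  reduce: (6/23)
  pull out 2: (2/23) = +1  (since 23 mod 8 = 7)
  reciprocity: (3/23) -> -(23/3)
  reduce: (2/3)
  pull out 2: (2/3) = -1  (since 3 mod 8 = 3)
  (1/3) = 1
Product of signs = -1
(510/823) = -1

-1


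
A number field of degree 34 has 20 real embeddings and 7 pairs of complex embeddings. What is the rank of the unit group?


By Dirichlet's unit theorem:
rank = r1 + r2 - 1
= 20 + 7 - 1
= 26

26


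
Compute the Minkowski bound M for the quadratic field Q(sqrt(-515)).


d = -515, d mod 4 = 1, so disc(K) = d = -515; |disc(K)| = 515
Imaginary quadratic field, so n = 2, s = r2 = 1, r1 = 0
M = (n!/n^n) * (4/pi)^s * sqrt(|disc(K)|) = (2!/2^2) * (4/pi)^1 * sqrt(515)
= 0.5 * 1.273240 * 22.693611
= 14.4472

14.4472


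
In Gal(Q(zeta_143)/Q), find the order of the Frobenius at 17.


The Frobenius at p in Gal(Q(zeta_n)/Q) = (Z/nZ)* is the class of p, so its order is ord_143(17), the smallest k >= 1 with 17^k = 1 mod 143.
n = 143 = 11 * 13, phi(143) = 120; the order divides phi(n).
Divisors of 120: 1, 2, 3, 4, 5, 6, 8, 10, 12, 15, 20, 24, 30, 40, 60, 120
Repeated squaring mod 143: 17^1 = 17, 17^2 = 3, 17^4 = 9, 17^8 = 81, 17^16 = 126, 17^32 = 3, 17^64 = 9
Test divisors in increasing order:
  k=1: 17^1 = 17 mod 143
  k=2: 17^2 = 3 mod 143
  k=3: 17^3 = 3 * 17 = 51 mod 143
  k=4: 17^4 = 9 mod 143
  k=5: 17^5 = 9 * 17 = 10 mod 143
  k=6: 17^6 = 9 * 3 = 27 mod 143
  k=8: 17^8 = 81 mod 143
  k=10: 17^10 = 81 * 3 = 100 mod 143
  k=12: 17^12 = 81 * 9 = 14 mod 143
  k=15: 17^15 = 81 * 9 * 3 * 17 = 142 mod 143
  k=20: 17^20 = 126 * 9 = 133 mod 143
  k=24: 17^24 = 126 * 81 = 53 mod 143
  k=30: 17^30 = 126 * 81 * 9 * 3 = 1 mod 143  <- first divisor giving 1
Order = 30

30


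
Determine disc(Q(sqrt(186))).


For K = Q(sqrt(d)) with d squarefree: disc(K) = d if d = 1 mod 4, and disc(K) = 4d if d = 2 or 3 mod 4.
Here d = 186, and d mod 4 = 2.
d = 2 mod 4, not 1 (O_K = Z[sqrt(d)]), so disc(K) = 4d = 4 * (186) = 744

744


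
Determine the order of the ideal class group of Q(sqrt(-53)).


K = Q(sqrt(-53)). d mod 4 = 3, so D = disc(K) = 4d = -212
h(K) equals the number of primitive reduced positive-definite forms (a, b, c) = a*x^2 + b*x*y + c*y^2 with b^2 - 4ac = D,
where reduced means |b| <= a <= c, with b >= 0 whenever |b| = a or a = c, and primitive means gcd(a, b, c) = 1.
Reduced forces 3a^2 <= |D| = 212, so 1 <= a <= 8; b must have the parity of D, and c = (b^2 - D)/(4a) must be an integer >= a.
Enumerate a = 1..8, b in [-a, a]:
  a=1: (1, 0, 53)  [1]
  a=2: (2, 2, 27)  [1]
  a=3: (3, -2, 18), (3, 2, 18)  [2]
  a=4..5: none
  a=6: (6, -2, 9), (6, 2, 9)  [2]
  a=7..8: none
Total reduced forms: 1 + 1 + 2 + 2 = 6
h = 6

6


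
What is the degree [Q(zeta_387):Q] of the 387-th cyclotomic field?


The degree equals Euler's totient phi(387).
387 = 3^2 * 43
phi(387) = 252

252


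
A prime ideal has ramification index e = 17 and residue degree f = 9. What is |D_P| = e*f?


|D_P| = e * f
= 17 * 9
= 153

153


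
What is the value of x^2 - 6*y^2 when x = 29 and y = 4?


x^2 - d*y^2
= 29^2 - 6*4^2
= 841 - 96
= 745

745


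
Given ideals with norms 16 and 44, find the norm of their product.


N(IJ) = N(I) * N(J)
= 16 * 44
= 704

704


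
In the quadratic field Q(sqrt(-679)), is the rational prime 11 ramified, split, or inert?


K = Q(sqrt(-679)). Since d mod 4 = 1, disc(K) = -679.
Check p | disc: -679 mod 11 = 3.
p does not divide disc. Compute Legendre symbol (d/p):
3^((11-1)/2) mod 11 = 1
(d/p) = 1, so p splits: (p) = P*P' with e=1, f=1, g=2.
Therefore p is split.

split


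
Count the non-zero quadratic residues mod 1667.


For prime p, the number of non-zero quadratic residues is (p-1)/2.
= (1667-1)/2
= 833

833


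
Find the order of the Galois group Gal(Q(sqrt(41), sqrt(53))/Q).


The 2 square roots of distinct primes are multiplicatively independent over Q,
so [K:Q] = 2^2 and Gal(K/Q) is isomorphic to (Z/2Z)^2.
|Gal| = 2^2 = 4

4


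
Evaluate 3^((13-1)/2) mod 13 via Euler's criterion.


p = 13 is prime and the exponent is (p-1)/2 = 6, so by Euler's criterion 3^6 = (3/13) = +1 or -1 mod 13.
Compute by square-and-multiply:
  6 = 4 + 2 (binary 110)
  Repeated squaring mod 13: 3^1 = 3, 3^2 = 9, 3^4 = 3
  3^6 = 3^4 * 3^2 = 3 * 9 mod 13
    3 * 9 = 27 = 1 mod 13
  3^6 = 1 mod 13
Result 1: 3 is a quadratic residue mod 13.
3^6 mod 13 = 1

1


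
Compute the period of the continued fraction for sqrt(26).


Run the CF algorithm for sqrt(26).
a_0 = floor(sqrt(26)) = 5; set m_0=0, q_0=1.
Recurrence: m' = q*a - m,  q' = (d - m'^2)/q,  a' = floor((a_0 + m')/q').
  step 1: m=5, q=1, a=10
a_1 = 2*a_0 = 10, so the period closes here.
sqrt(26) = [5; 10]
Period length = 1

1


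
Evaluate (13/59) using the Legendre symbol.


p = 59 is prime, so compute (13/59) with the reciprocity algorithm (Jacobi-symbol steps: pull out 2s via (2/n), flip via reciprocity, reduce):
  reciprocity: (13/59) -> +(59/13)
  reduce: (7/13)
  reciprocity: (7/13) -> +(13/7)
  reduce: (6/7)
  pull out 2: (2/7) = +1  (since 7 mod 8 = 7)
  reciprocity: (3/7) -> -(7/3)
  reduce: (1/3)
  (1/3) = 1
Product of signs = -1
(13/59) = -1

-1


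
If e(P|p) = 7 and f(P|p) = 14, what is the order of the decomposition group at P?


|D_P| = e * f
= 7 * 14
= 98

98


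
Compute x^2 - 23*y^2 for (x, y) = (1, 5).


x^2 - d*y^2
= 1^2 - 23*5^2
= 1 - 575
= -574

-574


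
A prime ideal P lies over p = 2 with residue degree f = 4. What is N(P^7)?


N(P^a) = p^(a*f)
= 2^(7*4)
= 2^28
= 268435456

268435456


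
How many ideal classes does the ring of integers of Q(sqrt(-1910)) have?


K = Q(sqrt(-1910)). d mod 4 = 2, so D = disc(K) = 4d = -7640
h(K) equals the number of primitive reduced positive-definite forms (a, b, c) = a*x^2 + b*x*y + c*y^2 with b^2 - 4ac = D,
where reduced means |b| <= a <= c, with b >= 0 whenever |b| = a or a = c, and primitive means gcd(a, b, c) = 1.
Reduced forces 3a^2 <= |D| = 7640, so 1 <= a <= 50; b must have the parity of D, and c = (b^2 - D)/(4a) must be an integer >= a.
Enumerate a = 1..50, b in [-a, a]:
  a=1: (1, 0, 1910)  [1]
  a=2: (2, 0, 955)  [1]
  a=3: (3, -2, 637), (3, 2, 637)  [2]
  a=4: none
  a=5: (5, 0, 382)  [1]
  a=6: (6, -4, 319), (6, 4, 319)  [2]
  a=7: (7, -2, 273), (7, 2, 273)  [2]
  a=8: none
  a=9: (9, -8, 214), (9, 8, 214)  [2]
  a=10: (10, 0, 191)  [1]
  a=11: (11, -4, 174), (11, 4, 174)  [2]
  a=12: none
  a=13: (13, -2, 147), (13, 2, 147)  [2]
  a=14: (14, -12, 139), (14, 12, 139)  [2]
  a=15: (15, -10, 129), (15, 10, 129)  [2]
  a=16..17: none
  a=18: (18, -8, 107), (18, 8, 107)  [2]
  a=19: (19, -6, 101), (19, 6, 101)  [2]
  a=20: none
  a=21: (21, -16, 94), (21, -2, 91), (21, 2, 91), (21, 16, 94)  [4]
  a=22: (22, -4, 87), (22, 4, 87)  [2]
  a=23..25: none
  a=26: (26, -24, 79), (26, 24, 79)  [2]
  a=27: (27, -26, 77), (27, 26, 77)  [2]
  a=28: none
  a=29: (29, -4, 66), (29, 4, 66)  [2]
  a=30: (30, -20, 67), (30, 20, 67)  [2]
  a=31..32: none
  a=33: (33, -26, 63), (33, -4, 58), (33, 4, 58), (33, 26, 63)  [4]
  a=34: none
  a=35: (35, -30, 61), (35, 30, 61)  [2]
  a=36..37: none
  a=38: (38, -32, 57), (38, 32, 57)  [2]
  a=39: (39, -28, 54), (39, -2, 49), (39, 2, 49), (39, 28, 54)  [4]
  a=40..41: none
  a=42: (42, -40, 55), (42, -16, 47), (42, 16, 47), (42, 40, 55)  [4]
  a=43: (43, -10, 45), (43, 10, 45)  [2]
  a=44..50: none
Total reduced forms: 1 + 1 + 2 + 1 + 2 + 2 + 2 + 1 + 2 + 2 + 2 + 2 + 2 + 2 + 4 + 2 + 2 + 2 + 2 + 2 + 4 + 2 + 2 + 4 + 4 + 2 = 56
h = 56

56


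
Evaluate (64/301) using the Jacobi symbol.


Compute (64/301) via quadratic reciprocity:
  pull out 2: (2/301) = -1  (since 301 mod 8 = 5)
  pull out 2: (2/301) = -1  (since 301 mod 8 = 5)
  pull out 2: (2/301) = -1  (since 301 mod 8 = 5)
  pull out 2: (2/301) = -1  (since 301 mod 8 = 5)
  pull out 2: (2/301) = -1  (since 301 mod 8 = 5)
  pull out 2: (2/301) = -1  (since 301 mod 8 = 5)
  (1/301) = 1
Product of signs = 1

1


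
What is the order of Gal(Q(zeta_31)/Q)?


|Gal(Q(zeta_31)/Q)| = phi(31)
= 30

30


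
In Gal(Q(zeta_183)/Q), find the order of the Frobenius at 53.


The Frobenius at p in Gal(Q(zeta_n)/Q) = (Z/nZ)* is the class of p, so its order is ord_183(53), the smallest k >= 1 with 53^k = 1 mod 183.
n = 183 = 3 * 61, phi(183) = 120; the order divides phi(n).
Divisors of 120: 1, 2, 3, 4, 5, 6, 8, 10, 12, 15, 20, 24, 30, 40, 60, 120
Repeated squaring mod 183: 53^1 = 53, 53^2 = 64, 53^4 = 70, 53^8 = 142, 53^16 = 34, 53^32 = 58, 53^64 = 70
Test divisors in increasing order:
  k=1: 53^1 = 53 mod 183
  k=2: 53^2 = 64 mod 183
  k=3: 53^3 = 64 * 53 = 98 mod 183
  k=4: 53^4 = 70 mod 183
  k=5: 53^5 = 70 * 53 = 50 mod 183
  k=6: 53^6 = 70 * 64 = 88 mod 183
  k=8: 53^8 = 142 mod 183
  k=10: 53^10 = 142 * 64 = 121 mod 183
  k=12: 53^12 = 142 * 70 = 58 mod 183
  k=15: 53^15 = 142 * 70 * 64 * 53 = 11 mod 183
  k=20: 53^20 = 34 * 70 = 1 mod 183  <- first divisor giving 1
Order = 20

20


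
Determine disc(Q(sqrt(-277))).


For K = Q(sqrt(d)) with d squarefree: disc(K) = d if d = 1 mod 4, and disc(K) = 4d if d = 2 or 3 mod 4.
Here d = -277, and d mod 4 = 3.
d = 3 mod 4, not 1 (O_K = Z[sqrt(d)]), so disc(K) = 4d = 4 * (-277) = -1108

-1108


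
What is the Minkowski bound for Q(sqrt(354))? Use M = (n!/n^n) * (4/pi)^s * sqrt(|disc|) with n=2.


d = 354, d mod 4 = 2, so disc(K) = 4d = 1416; |disc(K)| = 1416
Real quadratic field, so n = 2, s = r2 = 0, r1 = 2
M = (n!/n^n) * (4/pi)^s * sqrt(|disc(K)|) = (2!/2^2) * (4/pi)^0 * sqrt(1416)
= 0.5 * 1.000000 * 37.629775
= 18.8149

18.8149


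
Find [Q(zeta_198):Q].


The degree equals Euler's totient phi(198).
198 = 2 * 3^2 * 11
phi(198) = 60

60


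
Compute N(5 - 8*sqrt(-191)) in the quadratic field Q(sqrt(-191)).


N(a + b*sqrt(d)) = a^2 - d*b^2
= (5)^2 - (-191)*(-8)^2
= 25 + 12224
= 12249

12249


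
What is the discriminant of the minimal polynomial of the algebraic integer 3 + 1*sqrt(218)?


The element 3 + 1*sqrt(218) has minimal polynomial:
x^2 - 6*x - 209
Discriminant = (-6)^2 - 4*(-209)
= 36 + 836
= 872

872


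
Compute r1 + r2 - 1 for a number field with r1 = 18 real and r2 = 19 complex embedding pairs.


By Dirichlet's unit theorem:
rank = r1 + r2 - 1
= 18 + 19 - 1
= 36

36


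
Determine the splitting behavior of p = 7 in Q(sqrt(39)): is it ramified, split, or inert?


K = Q(sqrt(39)). Since d mod 4 = 3, disc(K) = 156.
Check p | disc: 156 mod 7 = 2.
p does not divide disc. Compute Legendre symbol (d/p):
4^((7-1)/2) mod 7 = 1
(d/p) = 1, so p splits: (p) = P*P' with e=1, f=1, g=2.
Therefore p is split.

split


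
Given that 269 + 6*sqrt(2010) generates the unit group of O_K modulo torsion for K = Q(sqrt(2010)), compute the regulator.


epsilon = 269 + 6*sqrt(2010)
= 537.9981
R = ln(537.9981)
= 6.2879

6.2879


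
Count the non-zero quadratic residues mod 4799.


For prime p, the number of non-zero quadratic residues is (p-1)/2.
= (4799-1)/2
= 2399

2399


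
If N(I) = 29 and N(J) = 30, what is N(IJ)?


N(IJ) = N(I) * N(J)
= 29 * 30
= 870

870


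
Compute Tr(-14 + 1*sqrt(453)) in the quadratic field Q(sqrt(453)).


Tr(a + b*sqrt(d)) = (a + b*sqrt(d)) + (a - b*sqrt(d)) = 2a
= 2 * (-14)
= -28

-28


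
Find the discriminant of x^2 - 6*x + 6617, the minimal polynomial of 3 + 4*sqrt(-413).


The element 3 + 4*sqrt(-413) has minimal polynomial:
x^2 - 6*x + 6617
Discriminant = (-6)^2 - 4*(6617)
= 36 - 26468
= -26432

-26432


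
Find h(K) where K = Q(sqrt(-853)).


K = Q(sqrt(-853)). d mod 4 = 3, so D = disc(K) = 4d = -3412
h(K) equals the number of primitive reduced positive-definite forms (a, b, c) = a*x^2 + b*x*y + c*y^2 with b^2 - 4ac = D,
where reduced means |b| <= a <= c, with b >= 0 whenever |b| = a or a = c, and primitive means gcd(a, b, c) = 1.
Reduced forces 3a^2 <= |D| = 3412, so 1 <= a <= 33; b must have the parity of D, and c = (b^2 - D)/(4a) must be an integer >= a.
Enumerate a = 1..33, b in [-a, a]:
  a=1: (1, 0, 853)  [1]
  a=2: (2, 2, 427)  [1]
  a=3..6: none
  a=7: (7, -2, 122), (7, 2, 122)  [2]
  a=8..10: none
  a=11: (11, -8, 79), (11, 8, 79)  [2]
  a=12..13: none
  a=14: (14, -2, 61), (14, 2, 61)  [2]
  a=15..21: none
  a=22: (22, -14, 41), (22, 14, 41)  [2]
  a=23..33: none
Total reduced forms: 1 + 1 + 2 + 2 + 2 + 2 = 10
h = 10

10


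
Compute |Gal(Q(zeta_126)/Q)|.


|Gal(Q(zeta_126)/Q)| = phi(126)
= 36

36


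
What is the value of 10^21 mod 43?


p = 43 is prime and the exponent is (p-1)/2 = 21, so by Euler's criterion 10^21 = (10/43) = +1 or -1 mod 43.
Compute by square-and-multiply:
  21 = 16 + 4 + 1 (binary 10101)
  Repeated squaring mod 43: 10^1 = 10, 10^2 = 14, 10^4 = 24, 10^8 = 17, 10^16 = 31
  10^21 = 10^16 * 10^4 * 10^1 = 31 * 24 * 10 mod 43
    31 * 24 = 744 = 13 mod 43
    13 * 10 = 130 = 1 mod 43
  10^21 = 1 mod 43
Result 1: 10 is a quadratic residue mod 43.
10^21 mod 43 = 1

1


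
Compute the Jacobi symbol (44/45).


Compute (44/45) via quadratic reciprocity:
  pull out 2: (2/45) = -1  (since 45 mod 8 = 5)
  pull out 2: (2/45) = -1  (since 45 mod 8 = 5)
  reciprocity: (11/45) -> +(45/11)
  reduce: (1/11)
  (1/11) = 1
Product of signs = 1

1


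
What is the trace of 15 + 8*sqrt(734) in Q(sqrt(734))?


Tr(a + b*sqrt(d)) = (a + b*sqrt(d)) + (a - b*sqrt(d)) = 2a
= 2 * (15)
= 30

30


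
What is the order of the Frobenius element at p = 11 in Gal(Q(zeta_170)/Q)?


The Frobenius at p in Gal(Q(zeta_n)/Q) = (Z/nZ)* is the class of p, so its order is ord_170(11), the smallest k >= 1 with 11^k = 1 mod 170.
n = 170 = 2 * 5 * 17, phi(170) = 64; the order divides phi(n).
Divisors of 64: 1, 2, 4, 8, 16, 32, 64
Repeated squaring mod 170: 11^1 = 11, 11^2 = 121, 11^4 = 21, 11^8 = 101, 11^16 = 1, 11^32 = 1, 11^64 = 1
Test divisors in increasing order:
  k=1: 11^1 = 11 mod 170
  k=2: 11^2 = 121 mod 170
  k=4: 11^4 = 21 mod 170
  k=8: 11^8 = 101 mod 170
  k=16: 11^16 = 1 mod 170  <- first divisor giving 1
Order = 16

16


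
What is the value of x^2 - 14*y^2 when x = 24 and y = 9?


x^2 - d*y^2
= 24^2 - 14*9^2
= 576 - 1134
= -558

-558


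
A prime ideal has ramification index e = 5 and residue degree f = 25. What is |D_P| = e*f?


|D_P| = e * f
= 5 * 25
= 125

125


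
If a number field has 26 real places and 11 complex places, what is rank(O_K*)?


By Dirichlet's unit theorem:
rank = r1 + r2 - 1
= 26 + 11 - 1
= 36

36


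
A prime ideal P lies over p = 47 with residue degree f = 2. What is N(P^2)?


N(P^a) = p^(a*f)
= 47^(2*2)
= 47^4
= 4879681

4879681


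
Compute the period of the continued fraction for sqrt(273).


Run the CF algorithm for sqrt(273).
a_0 = floor(sqrt(273)) = 16; set m_0=0, q_0=1.
Recurrence: m' = q*a - m,  q' = (d - m'^2)/q,  a' = floor((a_0 + m')/q').
  step 1: m=16, q=17, a=1
  step 2: m=1, q=16, a=1
  step 3: m=15, q=3, a=10
  step 4: m=15, q=16, a=1
  step 5: m=1, q=17, a=1
  step 6: m=16, q=1, a=32
a_6 = 2*a_0 = 32, so the period closes here.
sqrt(273) = [16; 1, 1, 10, 1, 1, 32]
Period length = 6

6


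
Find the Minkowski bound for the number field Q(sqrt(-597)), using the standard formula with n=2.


d = -597, d mod 4 = 3, so disc(K) = 4d = -2388; |disc(K)| = 2388
Imaginary quadratic field, so n = 2, s = r2 = 1, r1 = 0
M = (n!/n^n) * (4/pi)^s * sqrt(|disc(K)|) = (2!/2^2) * (4/pi)^1 * sqrt(2388)
= 0.5 * 1.273240 * 48.867167
= 31.1098

31.1098


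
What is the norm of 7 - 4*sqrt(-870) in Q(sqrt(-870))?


N(a + b*sqrt(d)) = a^2 - d*b^2
= (7)^2 - (-870)*(-4)^2
= 49 + 13920
= 13969

13969


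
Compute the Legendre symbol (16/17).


p = 17 is prime, so compute (16/17) with the reciprocity algorithm (Jacobi-symbol steps: pull out 2s via (2/n), flip via reciprocity, reduce):
  pull out 2: (2/17) = +1  (since 17 mod 8 = 1)
  pull out 2: (2/17) = +1  (since 17 mod 8 = 1)
  pull out 2: (2/17) = +1  (since 17 mod 8 = 1)
  pull out 2: (2/17) = +1  (since 17 mod 8 = 1)
  (1/17) = 1
Product of signs = 1
(16/17) = 1

1


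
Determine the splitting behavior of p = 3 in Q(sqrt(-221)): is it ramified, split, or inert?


K = Q(sqrt(-221)). Since d mod 4 = 3, disc(K) = -884.
Check p | disc: -884 mod 3 = 1.
p does not divide disc. Compute Legendre symbol (d/p):
1^((3-1)/2) mod 3 = 1
(d/p) = 1, so p splits: (p) = P*P' with e=1, f=1, g=2.
Therefore p is split.

split


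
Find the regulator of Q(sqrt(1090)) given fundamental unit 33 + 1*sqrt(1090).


epsilon = 33 + 1*sqrt(1090)
= 66.0151
R = ln(66.0151)
= 4.1899

4.1899


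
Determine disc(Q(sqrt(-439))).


For K = Q(sqrt(d)) with d squarefree: disc(K) = d if d = 1 mod 4, and disc(K) = 4d if d = 2 or 3 mod 4.
Here d = -439, and d mod 4 = 1.
d = 1 mod 4 (O_K = Z[(1+sqrt(d))/2]), so disc(K) = d = -439

-439


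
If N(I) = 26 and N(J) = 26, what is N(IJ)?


N(IJ) = N(I) * N(J)
= 26 * 26
= 676

676


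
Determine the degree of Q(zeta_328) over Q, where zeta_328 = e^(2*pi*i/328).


The degree equals Euler's totient phi(328).
328 = 2^3 * 41
phi(328) = 160

160


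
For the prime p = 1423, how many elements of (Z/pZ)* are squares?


For prime p, the number of non-zero quadratic residues is (p-1)/2.
= (1423-1)/2
= 711

711


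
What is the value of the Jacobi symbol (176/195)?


Compute (176/195) via quadratic reciprocity:
  pull out 2: (2/195) = -1  (since 195 mod 8 = 3)
  pull out 2: (2/195) = -1  (since 195 mod 8 = 3)
  pull out 2: (2/195) = -1  (since 195 mod 8 = 3)
  pull out 2: (2/195) = -1  (since 195 mod 8 = 3)
  reciprocity: (11/195) -> -(195/11)
  reduce: (8/11)
  pull out 2: (2/11) = -1  (since 11 mod 8 = 3)
  pull out 2: (2/11) = -1  (since 11 mod 8 = 3)
  pull out 2: (2/11) = -1  (since 11 mod 8 = 3)
  (1/11) = 1
Product of signs = 1

1


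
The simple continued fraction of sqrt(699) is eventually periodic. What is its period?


Run the CF algorithm for sqrt(699).
a_0 = floor(sqrt(699)) = 26; set m_0=0, q_0=1.
Recurrence: m' = q*a - m,  q' = (d - m'^2)/q,  a' = floor((a_0 + m')/q').
  step 1: m=26, q=23, a=2
  step 2: m=20, q=13, a=3
  step 3: m=19, q=26, a=1
  step 4: m=7, q=25, a=1
  step 5: m=18, q=15, a=2
  step 6: m=12, q=37, a=1
  step 7: m=25, q=2, a=25
  step 8: m=25, q=37, a=1
  step 9: m=12, q=15, a=2
  step 10: m=18, q=25, a=1
  step 11: m=7, q=26, a=1
  step 12: m=19, q=13, a=3
  step 13: m=20, q=23, a=2
  step 14: m=26, q=1, a=52
a_14 = 2*a_0 = 52, so the period closes here.
sqrt(699) = [26; 2, 3, 1, 1, 2, 1, 25, 1, 2, 1, 1, 3, 2, 52]
Period length = 14

14


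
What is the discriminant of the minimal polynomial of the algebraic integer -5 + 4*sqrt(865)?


The element -5 + 4*sqrt(865) has minimal polynomial:
x^2 + 10*x - 13815
Discriminant = (10)^2 - 4*(-13815)
= 100 + 55260
= 55360

55360


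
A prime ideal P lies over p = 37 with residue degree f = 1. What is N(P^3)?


N(P^a) = p^(a*f)
= 37^(3*1)
= 37^3
= 50653

50653


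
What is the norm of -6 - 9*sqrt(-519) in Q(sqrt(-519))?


N(a + b*sqrt(d)) = a^2 - d*b^2
= (-6)^2 - (-519)*(-9)^2
= 36 + 42039
= 42075

42075


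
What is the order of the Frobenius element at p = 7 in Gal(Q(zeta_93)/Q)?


The Frobenius at p in Gal(Q(zeta_n)/Q) = (Z/nZ)* is the class of p, so its order is ord_93(7), the smallest k >= 1 with 7^k = 1 mod 93.
n = 93 = 3 * 31, phi(93) = 60; the order divides phi(n).
Divisors of 60: 1, 2, 3, 4, 5, 6, 10, 12, 15, 20, 30, 60
Repeated squaring mod 93: 7^1 = 7, 7^2 = 49, 7^4 = 76, 7^8 = 10, 7^16 = 7, 7^32 = 49
Test divisors in increasing order:
  k=1: 7^1 = 7 mod 93
  k=2: 7^2 = 49 mod 93
  k=3: 7^3 = 49 * 7 = 64 mod 93
  k=4: 7^4 = 76 mod 93
  k=5: 7^5 = 76 * 7 = 67 mod 93
  k=6: 7^6 = 76 * 49 = 4 mod 93
  k=10: 7^10 = 10 * 49 = 25 mod 93
  k=12: 7^12 = 10 * 76 = 16 mod 93
  k=15: 7^15 = 10 * 76 * 49 * 7 = 1 mod 93  <- first divisor giving 1
Order = 15

15


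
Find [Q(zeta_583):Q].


The degree equals Euler's totient phi(583).
583 = 11 * 53
phi(583) = 520

520


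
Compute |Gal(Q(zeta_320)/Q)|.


|Gal(Q(zeta_320)/Q)| = phi(320)
= 128

128


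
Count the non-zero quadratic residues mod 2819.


For prime p, the number of non-zero quadratic residues is (p-1)/2.
= (2819-1)/2
= 1409

1409


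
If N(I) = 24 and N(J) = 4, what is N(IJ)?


N(IJ) = N(I) * N(J)
= 24 * 4
= 96

96


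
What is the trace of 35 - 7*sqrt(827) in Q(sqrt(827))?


Tr(a + b*sqrt(d)) = (a + b*sqrt(d)) + (a - b*sqrt(d)) = 2a
= 2 * (35)
= 70

70


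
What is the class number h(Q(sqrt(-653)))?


K = Q(sqrt(-653)). d mod 4 = 3, so D = disc(K) = 4d = -2612
h(K) equals the number of primitive reduced positive-definite forms (a, b, c) = a*x^2 + b*x*y + c*y^2 with b^2 - 4ac = D,
where reduced means |b| <= a <= c, with b >= 0 whenever |b| = a or a = c, and primitive means gcd(a, b, c) = 1.
Reduced forces 3a^2 <= |D| = 2612, so 1 <= a <= 29; b must have the parity of D, and c = (b^2 - D)/(4a) must be an integer >= a.
Enumerate a = 1..29, b in [-a, a]:
  a=1: (1, 0, 653)  [1]
  a=2: (2, 2, 327)  [1]
  a=3: (3, -2, 218), (3, 2, 218)  [2]
  a=4..5: none
  a=6: (6, -2, 109), (6, 2, 109)  [2]
  a=7..8: none
  a=9: (9, -4, 73), (9, 4, 73)  [2]
  a=10..12: none
  a=13: (13, -12, 53), (13, 12, 53)  [2]
  a=14..17: none
  a=18: (18, -14, 39), (18, 14, 39)  [2]
  a=19..25: none
  a=26: (26, -14, 27), (26, 14, 27)  [2]
  a=27..29: none
Total reduced forms: 1 + 1 + 2 + 2 + 2 + 2 + 2 + 2 = 14
h = 14

14


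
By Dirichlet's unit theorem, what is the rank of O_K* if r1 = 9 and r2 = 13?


By Dirichlet's unit theorem:
rank = r1 + r2 - 1
= 9 + 13 - 1
= 21

21


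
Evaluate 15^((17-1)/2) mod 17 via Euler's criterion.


p = 17 is prime and the exponent is (p-1)/2 = 8, so by Euler's criterion 15^8 = (15/17) = +1 or -1 mod 17.
Compute by square-and-multiply:
  8 = 8 (binary 1000)
  Repeated squaring mod 17: 15^1 = 15, 15^2 = 4, 15^4 = 16, 15^8 = 1
  15^8 = 1 mod 17
Result 1: 15 is a quadratic residue mod 17.
15^8 mod 17 = 1

1


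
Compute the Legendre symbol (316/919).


p = 919 is prime, so compute (316/919) with the reciprocity algorithm (Jacobi-symbol steps: pull out 2s via (2/n), flip via reciprocity, reduce):
  pull out 2: (2/919) = +1  (since 919 mod 8 = 7)
  pull out 2: (2/919) = +1  (since 919 mod 8 = 7)
  reciprocity: (79/919) -> -(919/79)
  reduce: (50/79)
  pull out 2: (2/79) = +1  (since 79 mod 8 = 7)
  reciprocity: (25/79) -> +(79/25)
  reduce: (4/25)
  pull out 2: (2/25) = +1  (since 25 mod 8 = 1)
  pull out 2: (2/25) = +1  (since 25 mod 8 = 1)
  (1/25) = 1
Product of signs = -1
(316/919) = -1

-1


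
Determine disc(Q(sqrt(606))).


For K = Q(sqrt(d)) with d squarefree: disc(K) = d if d = 1 mod 4, and disc(K) = 4d if d = 2 or 3 mod 4.
Here d = 606, and d mod 4 = 2.
d = 2 mod 4, not 1 (O_K = Z[sqrt(d)]), so disc(K) = 4d = 4 * (606) = 2424

2424


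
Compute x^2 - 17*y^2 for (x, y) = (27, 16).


x^2 - d*y^2
= 27^2 - 17*16^2
= 729 - 4352
= -3623

-3623


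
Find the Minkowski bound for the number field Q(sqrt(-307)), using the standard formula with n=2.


d = -307, d mod 4 = 1, so disc(K) = d = -307; |disc(K)| = 307
Imaginary quadratic field, so n = 2, s = r2 = 1, r1 = 0
M = (n!/n^n) * (4/pi)^s * sqrt(|disc(K)|) = (2!/2^2) * (4/pi)^1 * sqrt(307)
= 0.5 * 1.273240 * 17.521415
= 11.1545

11.1545


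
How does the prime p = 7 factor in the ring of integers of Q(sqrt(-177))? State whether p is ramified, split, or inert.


K = Q(sqrt(-177)). Since d mod 4 = 3, disc(K) = -708.
Check p | disc: -708 mod 7 = 6.
p does not divide disc. Compute Legendre symbol (d/p):
5^((7-1)/2) mod 7 = -1
(d/p) = -1, so p is inert: (p) stays prime with e=1, f=2, g=1.
Therefore p is inert.

inert


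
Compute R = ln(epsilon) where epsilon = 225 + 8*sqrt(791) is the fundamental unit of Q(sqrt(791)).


epsilon = 225 + 8*sqrt(791)
= 449.9978
R = ln(449.9978)
= 6.1092

6.1092


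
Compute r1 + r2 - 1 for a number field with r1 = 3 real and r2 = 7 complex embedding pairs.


By Dirichlet's unit theorem:
rank = r1 + r2 - 1
= 3 + 7 - 1
= 9

9


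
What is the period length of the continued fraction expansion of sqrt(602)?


Run the CF algorithm for sqrt(602).
a_0 = floor(sqrt(602)) = 24; set m_0=0, q_0=1.
Recurrence: m' = q*a - m,  q' = (d - m'^2)/q,  a' = floor((a_0 + m')/q').
  step 1: m=24, q=26, a=1
  step 2: m=2, q=23, a=1
  step 3: m=21, q=7, a=6
  step 4: m=21, q=23, a=1
  step 5: m=2, q=26, a=1
  step 6: m=24, q=1, a=48
a_6 = 2*a_0 = 48, so the period closes here.
sqrt(602) = [24; 1, 1, 6, 1, 1, 48]
Period length = 6

6


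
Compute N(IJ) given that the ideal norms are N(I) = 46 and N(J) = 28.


N(IJ) = N(I) * N(J)
= 46 * 28
= 1288

1288


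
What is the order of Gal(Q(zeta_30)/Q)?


|Gal(Q(zeta_30)/Q)| = phi(30)
= 8

8


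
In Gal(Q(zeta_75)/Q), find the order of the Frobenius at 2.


The Frobenius at p in Gal(Q(zeta_n)/Q) = (Z/nZ)* is the class of p, so its order is ord_75(2), the smallest k >= 1 with 2^k = 1 mod 75.
n = 75 = 3 * 5^2, phi(75) = 40; the order divides phi(n).
Divisors of 40: 1, 2, 4, 5, 8, 10, 20, 40
Repeated squaring mod 75: 2^1 = 2, 2^2 = 4, 2^4 = 16, 2^8 = 31, 2^16 = 61, 2^32 = 46
Test divisors in increasing order:
  k=1: 2^1 = 2 mod 75
  k=2: 2^2 = 4 mod 75
  k=4: 2^4 = 16 mod 75
  k=5: 2^5 = 16 * 2 = 32 mod 75
  k=8: 2^8 = 31 mod 75
  k=10: 2^10 = 31 * 4 = 49 mod 75
  k=20: 2^20 = 61 * 16 = 1 mod 75  <- first divisor giving 1
Order = 20

20


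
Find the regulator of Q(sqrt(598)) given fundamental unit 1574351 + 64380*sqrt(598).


epsilon = 1574351 + 64380*sqrt(598)
= 3.1487e+06
R = ln(3.1487e+06)
= 14.9625

14.9625


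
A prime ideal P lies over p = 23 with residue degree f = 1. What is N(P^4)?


N(P^a) = p^(a*f)
= 23^(4*1)
= 23^4
= 279841

279841


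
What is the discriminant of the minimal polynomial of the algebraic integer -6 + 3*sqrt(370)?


The element -6 + 3*sqrt(370) has minimal polynomial:
x^2 + 12*x - 3294
Discriminant = (12)^2 - 4*(-3294)
= 144 + 13176
= 13320

13320


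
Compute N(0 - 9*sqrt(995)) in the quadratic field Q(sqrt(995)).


N(a + b*sqrt(d)) = a^2 - d*b^2
= (0)^2 - (995)*(-9)^2
= 0 - 80595
= -80595

-80595


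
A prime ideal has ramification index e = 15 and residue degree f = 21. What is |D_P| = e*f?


|D_P| = e * f
= 15 * 21
= 315

315


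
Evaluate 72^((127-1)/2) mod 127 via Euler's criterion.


p = 127 is prime and the exponent is (p-1)/2 = 63, so by Euler's criterion 72^63 = (72/127) = +1 or -1 mod 127.
Compute by square-and-multiply:
  63 = 32 + 16 + 8 + 4 + 2 + 1 (binary 111111)
  Repeated squaring mod 127: 72^1 = 72, 72^2 = 104, 72^4 = 21, 72^8 = 60, 72^16 = 44, 72^32 = 31
  72^63 = 72^32 * 72^16 * 72^8 * 72^4 * 72^2 * 72^1 = 31 * 44 * 60 * 21 * 104 * 72 mod 127
    31 * 44 = 1364 = 94 mod 127
    94 * 60 = 5640 = 52 mod 127
    52 * 21 = 1092 = 76 mod 127
    76 * 104 = 7904 = 30 mod 127
    30 * 72 = 2160 = 1 mod 127
  72^63 = 1 mod 127
Result 1: 72 is a quadratic residue mod 127.
72^63 mod 127 = 1

1


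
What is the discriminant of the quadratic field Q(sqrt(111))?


For K = Q(sqrt(d)) with d squarefree: disc(K) = d if d = 1 mod 4, and disc(K) = 4d if d = 2 or 3 mod 4.
Here d = 111, and d mod 4 = 3.
d = 3 mod 4, not 1 (O_K = Z[sqrt(d)]), so disc(K) = 4d = 4 * (111) = 444

444


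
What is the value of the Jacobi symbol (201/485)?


Compute (201/485) via quadratic reciprocity:
  reciprocity: (201/485) -> +(485/201)
  reduce: (83/201)
  reciprocity: (83/201) -> +(201/83)
  reduce: (35/83)
  reciprocity: (35/83) -> -(83/35)
  reduce: (13/35)
  reciprocity: (13/35) -> +(35/13)
  reduce: (9/13)
  reciprocity: (9/13) -> +(13/9)
  reduce: (4/9)
  pull out 2: (2/9) = +1  (since 9 mod 8 = 1)
  pull out 2: (2/9) = +1  (since 9 mod 8 = 1)
  (1/9) = 1
Product of signs = -1

-1


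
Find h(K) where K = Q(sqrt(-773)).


K = Q(sqrt(-773)). d mod 4 = 3, so D = disc(K) = 4d = -3092
h(K) equals the number of primitive reduced positive-definite forms (a, b, c) = a*x^2 + b*x*y + c*y^2 with b^2 - 4ac = D,
where reduced means |b| <= a <= c, with b >= 0 whenever |b| = a or a = c, and primitive means gcd(a, b, c) = 1.
Reduced forces 3a^2 <= |D| = 3092, so 1 <= a <= 32; b must have the parity of D, and c = (b^2 - D)/(4a) must be an integer >= a.
Enumerate a = 1..32, b in [-a, a]:
  a=1: (1, 0, 773)  [1]
  a=2: (2, 2, 387)  [1]
  a=3: (3, -2, 258), (3, 2, 258)  [2]
  a=4..5: none
  a=6: (6, -2, 129), (6, 2, 129)  [2]
  a=7: (7, -4, 111), (7, 4, 111)  [2]
  a=8: none
  a=9: (9, -2, 86), (9, 2, 86)  [2]
  a=10..13: none
  a=14: (14, -10, 57), (14, 10, 57)  [2]
  a=15..16: none
  a=17: (17, -6, 46), (17, 6, 46)  [2]
  a=18: (18, -2, 43), (18, 2, 43)  [2]
  a=19: (19, -10, 42), (19, 10, 42)  [2]
  a=20: none
  a=21: (21, -10, 38), (21, -4, 37), (21, 4, 37), (21, 10, 38)  [4]
  a=22: none
  a=23: (23, -6, 34), (23, 6, 34)  [2]
  a=24..26: none
  a=27: (27, -16, 31), (27, 16, 31)  [2]
  a=28..32: none
Total reduced forms: 1 + 1 + 2 + 2 + 2 + 2 + 2 + 2 + 2 + 2 + 4 + 2 + 2 = 26
h = 26

26


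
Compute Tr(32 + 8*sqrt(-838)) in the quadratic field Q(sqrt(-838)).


Tr(a + b*sqrt(d)) = (a + b*sqrt(d)) + (a - b*sqrt(d)) = 2a
= 2 * (32)
= 64

64


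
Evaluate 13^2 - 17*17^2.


x^2 - d*y^2
= 13^2 - 17*17^2
= 169 - 4913
= -4744

-4744


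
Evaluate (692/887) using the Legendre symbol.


p = 887 is prime, so compute (692/887) with the reciprocity algorithm (Jacobi-symbol steps: pull out 2s via (2/n), flip via reciprocity, reduce):
  pull out 2: (2/887) = +1  (since 887 mod 8 = 7)
  pull out 2: (2/887) = +1  (since 887 mod 8 = 7)
  reciprocity: (173/887) -> +(887/173)
  reduce: (22/173)
  pull out 2: (2/173) = -1  (since 173 mod 8 = 5)
  reciprocity: (11/173) -> +(173/11)
  reduce: (8/11)
  pull out 2: (2/11) = -1  (since 11 mod 8 = 3)
  pull out 2: (2/11) = -1  (since 11 mod 8 = 3)
  pull out 2: (2/11) = -1  (since 11 mod 8 = 3)
  (1/11) = 1
Product of signs = 1
(692/887) = 1

1


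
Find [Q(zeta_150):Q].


The degree equals Euler's totient phi(150).
150 = 2 * 3 * 5^2
phi(150) = 40

40


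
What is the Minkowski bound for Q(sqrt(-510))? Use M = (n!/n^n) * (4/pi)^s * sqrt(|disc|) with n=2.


d = -510, d mod 4 = 2, so disc(K) = 4d = -2040; |disc(K)| = 2040
Imaginary quadratic field, so n = 2, s = r2 = 1, r1 = 0
M = (n!/n^n) * (4/pi)^s * sqrt(|disc(K)|) = (2!/2^2) * (4/pi)^1 * sqrt(2040)
= 0.5 * 1.273240 * 45.166359
= 28.7538

28.7538


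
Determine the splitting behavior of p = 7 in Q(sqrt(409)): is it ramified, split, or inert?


K = Q(sqrt(409)). Since d mod 4 = 1, disc(K) = 409.
Check p | disc: 409 mod 7 = 3.
p does not divide disc. Compute Legendre symbol (d/p):
3^((7-1)/2) mod 7 = -1
(d/p) = -1, so p is inert: (p) stays prime with e=1, f=2, g=1.
Therefore p is inert.

inert


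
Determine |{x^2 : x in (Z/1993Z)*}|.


For prime p, the number of non-zero quadratic residues is (p-1)/2.
= (1993-1)/2
= 996

996


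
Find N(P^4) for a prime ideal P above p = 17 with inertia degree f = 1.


N(P^a) = p^(a*f)
= 17^(4*1)
= 17^4
= 83521

83521


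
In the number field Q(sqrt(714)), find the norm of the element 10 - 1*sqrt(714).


N(a + b*sqrt(d)) = a^2 - d*b^2
= (10)^2 - (714)*(-1)^2
= 100 - 714
= -614

-614


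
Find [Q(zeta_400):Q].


The degree equals Euler's totient phi(400).
400 = 2^4 * 5^2
phi(400) = 160

160
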